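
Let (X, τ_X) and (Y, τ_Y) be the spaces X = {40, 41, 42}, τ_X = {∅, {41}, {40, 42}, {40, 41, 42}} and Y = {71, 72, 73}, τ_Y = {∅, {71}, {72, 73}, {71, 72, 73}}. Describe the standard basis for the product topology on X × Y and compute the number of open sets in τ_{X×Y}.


Basis B = {∅ × ∅, {41} × {71}, {40, 42} × {71}, {41} × {72, 73}, {40, 41, 42} × {71}, {41} × {71, 72, 73}, {40, 42} × {72, 73}, {40, 42} × {71, 72, 73}, {40, 41, 42} × {72, 73}, {40, 41, 42} × {71, 72, 73}}; |τ_{X×Y}| = 16.

Enumerate products U × V with U ∈ τ_X, V ∈ τ_Y (deduplicated):
  ∅ × ∅ = {} (∅)
  {41} × {71} = {(41,71)}
  {40, 42} × {71} = {(40,71), (42,71)}
  {41} × {72, 73} = {(41,72), (41,73)}
  {40, 41, 42} × {71} = {(40,71), (41,71), (42,71)}
  {41} × {71, 72, 73} = {(41,71), (41,72), (41,73)}
  {40, 42} × {72, 73} = {(40,72), (40,73), (42,72), (42,73)}
  {40, 42} × {71, 72, 73} = {(40,71), (40,72), (40,73), (42,71), (42,72), (42,73)}
  {40, 41, 42} × {72, 73} = {(40,72), (40,73), (41,72), (41,73), (42,72), (42,73)}
  {40, 41, 42} × {71, 72, 73} = {(40,71), (40,72), (40,73), (41,71), (41,72), (41,73), (42,71), (42,72), (42,73)}
These 10 distinct sets form the basis B.
Close under arbitrary unions to get τ_{X×Y}; counting gives |τ_{X×Y}| = 16.


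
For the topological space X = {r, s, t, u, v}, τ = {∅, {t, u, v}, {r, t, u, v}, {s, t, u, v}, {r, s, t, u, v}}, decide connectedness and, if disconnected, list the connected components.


(X, τ) is connected.

Find clopen sets (U ∈ τ with X ∖ U ∈ τ):
  U = ∅, X ∖ U = {r, s, t, u, v} — both open, so U is clopen.
  U = {r, s, t, u, v}, X ∖ U = ∅ — both open, so U is clopen.
Only trivial clopens (∅ and X) exist, so (X, τ) is connected.
Compute connected components by grouping points that agree on all clopens:
  component: {r, s, t, u, v}


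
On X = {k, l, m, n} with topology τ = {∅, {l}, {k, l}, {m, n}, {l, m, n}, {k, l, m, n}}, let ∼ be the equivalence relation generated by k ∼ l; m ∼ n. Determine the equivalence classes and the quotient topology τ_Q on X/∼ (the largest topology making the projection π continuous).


X/∼ = {[k=l], [m=n]}; |τ_Q| = 4.

Equivalence classes: [k=l], [m=n].
Quotient map π: X → X/∼ sends k ↦ [k=l], l ↦ [k=l], m ↦ [m=n], n ↦ [m=n].
For each subset V ⊆ X/∼, compute π^{-1}(V) ⊆ X and check whether π^{-1}(V) ∈ τ. V is open in τ_Q iff π^{-1}(V) ∈ τ.
  V = {}: π^{-1}(V) = ∅ ∈ τ ✓.
  V = {[k=l]}: π^{-1}(V) = {k, l} ∈ τ ✓.
  V = {[m=n]}: π^{-1}(V) = {m, n} ∈ τ ✓.
  V = {[k=l], [m=n]}: π^{-1}(V) = {k, l, m, n} ∈ τ ✓.
Open sets in the quotient: τ_Q = {{}, {[k=l]}, {[m=n]}, {[k=l], [m=n]}} (4 elements).


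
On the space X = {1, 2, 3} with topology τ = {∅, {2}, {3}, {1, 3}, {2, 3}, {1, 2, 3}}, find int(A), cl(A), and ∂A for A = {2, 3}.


int(A) = {2, 3}, cl(A) = {1, 2, 3}, ∂A = {1}.

Closed sets in (X, τ) are complements of opens:
  closed(X, τ) = {∅, {1}, {2}, {1, 2}, {1, 3}, {1, 2, 3}}.
int(A) = ⋃ {U ∈ τ : U ⊆ A}. Opens contained in A: ∅, {2}, {3}, {2, 3}.
Taking the union of these: int(A) = {2, 3}.
cl(A) = ⋂ {C closed : A ⊆ C}. Closed sets containing A: {1, 2, 3}.
Intersecting these: cl(A) = {1, 2, 3}.
∂A = cl(A) ∖ int(A) = {1, 2, 3} ∖ {2, 3} = {1}.


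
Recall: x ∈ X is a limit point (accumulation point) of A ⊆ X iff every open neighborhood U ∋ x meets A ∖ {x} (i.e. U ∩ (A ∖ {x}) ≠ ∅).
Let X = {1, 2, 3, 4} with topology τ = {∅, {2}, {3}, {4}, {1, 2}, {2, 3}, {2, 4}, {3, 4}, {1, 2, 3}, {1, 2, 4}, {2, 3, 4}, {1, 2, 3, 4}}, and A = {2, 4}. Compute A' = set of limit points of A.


A' = {1}

For each x ∈ X, list the open sets U ∈ τ with x ∈ U, then check whether U ∩ (A ∖ {x}) ≠ ∅ for every such U.
  x = 1: opens ∋ x are {1, 2}, {1, 2, 3}, {1, 2, 4}, {1, 2, 3, 4}; each meets A ∖ {1}, so x IS a limit point.
  x = 2: open {2} ∋ x has {2} ∩ (A ∖ {2}) = ∅, so x is NOT a limit point.
  x = 3: open {3} ∋ x has {3} ∩ (A ∖ {3}) = ∅, so x is NOT a limit point.
  x = 4: open {4} ∋ x has {4} ∩ (A ∖ {4}) = ∅, so x is NOT a limit point.
Collecting: A' = {1}.


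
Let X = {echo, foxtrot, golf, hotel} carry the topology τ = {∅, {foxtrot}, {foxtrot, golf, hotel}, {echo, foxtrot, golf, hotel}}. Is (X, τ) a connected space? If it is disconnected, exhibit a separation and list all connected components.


(X, τ) is connected.

Find clopen sets (U ∈ τ with X ∖ U ∈ τ):
  U = ∅, X ∖ U = {echo, foxtrot, golf, hotel} — both open, so U is clopen.
  U = {echo, foxtrot, golf, hotel}, X ∖ U = ∅ — both open, so U is clopen.
Only trivial clopens (∅ and X) exist, so (X, τ) is connected.
Compute connected components by grouping points that agree on all clopens:
  component: {echo, foxtrot, golf, hotel}


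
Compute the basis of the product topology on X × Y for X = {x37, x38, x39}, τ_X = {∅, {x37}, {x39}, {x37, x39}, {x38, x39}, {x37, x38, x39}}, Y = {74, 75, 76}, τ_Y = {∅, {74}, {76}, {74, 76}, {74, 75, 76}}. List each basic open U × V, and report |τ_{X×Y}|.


Basis B = {∅ × ∅, {x37} × {74}, {x37} × {76}, {x39} × {74}, {x39} × {76}, {x37} × {74, 76}, {x37, x39} × {74}, {x37, x39} × {76}, {x38, x39} × {74}, {x38, x39} × {76}, {x39} × {74, 76}, {x37} × {74, 75, 76}, {x37, x38, x39} × {74}, {x37, x38, x39} × {76}, {x39} × {74, 75, 76}, {x37, x39} × {74, 76}, {x38, x39} × {74, 76}, {x37, x39} × {74, 75, 76}, {x37, x38, x39} × {74, 76}, {x38, x39} × {74, 75, 76}, {x37, x38, x39} × {74, 75, 76}}; |τ_{X×Y}| = 70.

Enumerate products U × V with U ∈ τ_X, V ∈ τ_Y (deduplicated):
  ∅ × ∅ = {} (∅)
  {x37} × {74} = {(x37,74)}
  {x37} × {76} = {(x37,76)}
  {x39} × {74} = {(x39,74)}
  {x39} × {76} = {(x39,76)}
  {x37} × {74, 76} = {(x37,74), (x37,76)}
  {x37, x39} × {74} = {(x37,74), (x39,74)}
  {x37, x39} × {76} = {(x37,76), (x39,76)}
  {x38, x39} × {74} = {(x38,74), (x39,74)}
  {x38, x39} × {76} = {(x38,76), (x39,76)}
  {x39} × {74, 76} = {(x39,74), (x39,76)}
  {x37} × {74, 75, 76} = {(x37,74), (x37,75), (x37,76)}
  {x37, x38, x39} × {74} = {(x37,74), (x38,74), (x39,74)}
  {x37, x38, x39} × {76} = {(x37,76), (x38,76), (x39,76)}
  {x39} × {74, 75, 76} = {(x39,74), (x39,75), (x39,76)}
  {x37, x39} × {74, 76} = {(x37,74), (x37,76), (x39,74), (x39,76)}
  {x38, x39} × {74, 76} = {(x38,74), (x38,76), (x39,74), (x39,76)}
  {x37, x39} × {74, 75, 76} = {(x37,74), (x37,75), (x37,76), (x39,74), (x39,75), (x39,76)}
  {x37, x38, x39} × {74, 76} = {(x37,74), (x37,76), (x38,74), (x38,76), (x39,74), (x39,76)}
  {x38, x39} × {74, 75, 76} = {(x38,74), (x38,75), (x38,76), (x39,74), (x39,75), (x39,76)}
  {x37, x38, x39} × {74, 75, 76} = {(x37,74), (x37,75), (x37,76), (x38,74), (x38,75), (x38,76), (x39,74), (x39,75), (x39,76)}
These 21 distinct sets form the basis B.
Close under arbitrary unions to get τ_{X×Y}; counting gives |τ_{X×Y}| = 70.


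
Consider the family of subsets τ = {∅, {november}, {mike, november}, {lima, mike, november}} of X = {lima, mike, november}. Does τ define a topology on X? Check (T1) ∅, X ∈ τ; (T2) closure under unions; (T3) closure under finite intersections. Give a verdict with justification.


τ IS a topology on X.

Axiom (T1): ∅ ∈ τ? Yes; X ∈ τ? Yes.
Axiom (T2/T3): check pairwise unions and intersections of members of τ.
All pairwise intersections and unions checked — each lies in τ. Therefore τ satisfies (T1), (T2), (T3): it IS a topology on X.


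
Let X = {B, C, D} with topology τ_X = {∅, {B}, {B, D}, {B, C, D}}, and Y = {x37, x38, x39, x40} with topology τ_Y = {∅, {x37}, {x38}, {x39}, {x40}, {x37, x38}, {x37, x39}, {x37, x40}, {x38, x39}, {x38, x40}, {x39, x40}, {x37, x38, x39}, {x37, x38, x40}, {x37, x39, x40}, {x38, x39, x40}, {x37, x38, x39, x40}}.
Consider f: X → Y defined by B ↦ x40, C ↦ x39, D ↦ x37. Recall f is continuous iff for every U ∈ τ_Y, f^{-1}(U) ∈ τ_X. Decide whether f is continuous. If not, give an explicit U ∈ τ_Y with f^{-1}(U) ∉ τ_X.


f is NOT continuous.

Compute f^{-1}(U) for each U ∈ τ_Y:
  U = ∅: f^{-1}(U) = ∅ ∈ τ_X ✓.
  U = {x37}: f^{-1}(U) = {D} ∉ τ_X ✗.
  U = {x38}: f^{-1}(U) = ∅ ∈ τ_X ✓.
  U = {x39}: f^{-1}(U) = {C} ∉ τ_X ✗.
  U = {x40}: f^{-1}(U) = {B} ∈ τ_X ✓.
  U = {x37, x38}: f^{-1}(U) = {D} ∉ τ_X ✗.
  U = {x37, x39}: f^{-1}(U) = {C, D} ∉ τ_X ✗.
  U = {x37, x40}: f^{-1}(U) = {B, D} ∈ τ_X ✓.
  U = {x38, x39}: f^{-1}(U) = {C} ∉ τ_X ✗.
  U = {x38, x40}: f^{-1}(U) = {B} ∈ τ_X ✓.
  U = {x39, x40}: f^{-1}(U) = {B, C} ∉ τ_X ✗.
  U = {x37, x38, x39}: f^{-1}(U) = {C, D} ∉ τ_X ✗.
  U = {x37, x38, x40}: f^{-1}(U) = {B, D} ∈ τ_X ✓.
  U = {x37, x39, x40}: f^{-1}(U) = {B, C, D} ∈ τ_X ✓.
  U = {x38, x39, x40}: f^{-1}(U) = {B, C} ∉ τ_X ✗.
  U = {x37, x38, x39, x40}: f^{-1}(U) = {B, C, D} ∈ τ_X ✓.
Found U = {x37} with f^{-1}(U) = {D} not in τ_X. Therefore f is NOT continuous.


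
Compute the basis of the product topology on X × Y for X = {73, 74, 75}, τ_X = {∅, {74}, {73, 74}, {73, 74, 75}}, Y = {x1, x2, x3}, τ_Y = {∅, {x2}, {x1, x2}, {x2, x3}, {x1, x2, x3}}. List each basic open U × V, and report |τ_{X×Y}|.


Basis B = {∅ × ∅, {74} × {x2}, {73, 74} × {x2}, {74} × {x1, x2}, {74} × {x2, x3}, {73, 74, 75} × {x2}, {74} × {x1, x2, x3}, {73, 74} × {x1, x2}, {73, 74} × {x2, x3}, {73, 74} × {x1, x2, x3}, {73, 74, 75} × {x1, x2}, {73, 74, 75} × {x2, x3}, {73, 74, 75} × {x1, x2, x3}}; |τ_{X×Y}| = 30.

Enumerate products U × V with U ∈ τ_X, V ∈ τ_Y (deduplicated):
  ∅ × ∅ = {} (∅)
  {74} × {x2} = {(74,x2)}
  {73, 74} × {x2} = {(73,x2), (74,x2)}
  {74} × {x1, x2} = {(74,x1), (74,x2)}
  {74} × {x2, x3} = {(74,x2), (74,x3)}
  {73, 74, 75} × {x2} = {(73,x2), (74,x2), (75,x2)}
  {74} × {x1, x2, x3} = {(74,x1), (74,x2), (74,x3)}
  {73, 74} × {x1, x2} = {(73,x1), (73,x2), (74,x1), (74,x2)}
  {73, 74} × {x2, x3} = {(73,x2), (73,x3), (74,x2), (74,x3)}
  {73, 74} × {x1, x2, x3} = {(73,x1), (73,x2), (73,x3), (74,x1), (74,x2), (74,x3)}
  {73, 74, 75} × {x1, x2} = {(73,x1), (73,x2), (74,x1), (74,x2), (75,x1), (75,x2)}
  {73, 74, 75} × {x2, x3} = {(73,x2), (73,x3), (74,x2), (74,x3), (75,x2), (75,x3)}
  {73, 74, 75} × {x1, x2, x3} = {(73,x1), (73,x2), (73,x3), (74,x1), (74,x2), (74,x3), (75,x1), (75,x2), (75,x3)}
These 13 distinct sets form the basis B.
Close under arbitrary unions to get τ_{X×Y}; counting gives |τ_{X×Y}| = 30.


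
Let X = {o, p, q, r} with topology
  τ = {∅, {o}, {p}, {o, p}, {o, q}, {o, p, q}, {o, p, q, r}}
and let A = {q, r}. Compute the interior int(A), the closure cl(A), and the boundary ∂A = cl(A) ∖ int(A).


int(A) = ∅, cl(A) = {q, r}, ∂A = {q, r}.

Closed sets in (X, τ) are complements of opens:
  closed(X, τ) = {∅, {r}, {p, r}, {q, r}, {o, q, r}, {p, q, r}, {o, p, q, r}}.
int(A) = ⋃ {U ∈ τ : U ⊆ A}. Opens contained in A: ∅.
Taking the union of these: int(A) = ∅.
cl(A) = ⋂ {C closed : A ⊆ C}. Closed sets containing A: {q, r}, {o, q, r}, {p, q, r}, {o, p, q, r}.
Intersecting these: cl(A) = {q, r}.
∂A = cl(A) ∖ int(A) = {q, r} ∖ ∅ = {q, r}.


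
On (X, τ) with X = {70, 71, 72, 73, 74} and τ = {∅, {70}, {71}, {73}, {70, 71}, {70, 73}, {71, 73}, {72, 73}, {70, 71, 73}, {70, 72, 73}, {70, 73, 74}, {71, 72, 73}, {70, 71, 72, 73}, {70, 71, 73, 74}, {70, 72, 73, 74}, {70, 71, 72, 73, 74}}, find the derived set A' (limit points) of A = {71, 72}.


A' = ∅

For each x ∈ X, list the open sets U ∈ τ with x ∈ U, then check whether U ∩ (A ∖ {x}) ≠ ∅ for every such U.
  x = 70: open {70} ∋ x has {70} ∩ (A ∖ {70}) = ∅, so x is NOT a limit point.
  x = 71: open {71} ∋ x has {71} ∩ (A ∖ {71}) = ∅, so x is NOT a limit point.
  x = 72: open {72, 73} ∋ x has {72, 73} ∩ (A ∖ {72}) = ∅, so x is NOT a limit point.
  x = 73: open {73} ∋ x has {73} ∩ (A ∖ {73}) = ∅, so x is NOT a limit point.
  x = 74: open {70, 73, 74} ∋ x has {70, 73, 74} ∩ (A ∖ {74}) = ∅, so x is NOT a limit point.
Collecting: A' = ∅.


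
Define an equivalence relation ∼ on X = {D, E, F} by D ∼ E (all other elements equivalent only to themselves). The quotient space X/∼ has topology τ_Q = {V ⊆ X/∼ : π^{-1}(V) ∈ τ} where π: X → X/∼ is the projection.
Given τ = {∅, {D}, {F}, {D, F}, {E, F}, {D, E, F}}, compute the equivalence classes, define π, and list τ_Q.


X/∼ = {[D=E], [F]}; |τ_Q| = 3.

Equivalence classes: [D=E], [F].
Quotient map π: X → X/∼ sends D ↦ [D=E], E ↦ [D=E], F ↦ [F].
For each subset V ⊆ X/∼, compute π^{-1}(V) ⊆ X and check whether π^{-1}(V) ∈ τ. V is open in τ_Q iff π^{-1}(V) ∈ τ.
  V = {}: π^{-1}(V) = ∅ ∈ τ ✓.
  V = {[D=E]}: π^{-1}(V) = {D, E} ∉ τ ✗.
  V = {[F]}: π^{-1}(V) = {F} ∈ τ ✓.
  V = {[D=E], [F]}: π^{-1}(V) = {D, E, F} ∈ τ ✓.
Open sets in the quotient: τ_Q = {{}, {[F]}, {[D=E], [F]}} (3 elements).


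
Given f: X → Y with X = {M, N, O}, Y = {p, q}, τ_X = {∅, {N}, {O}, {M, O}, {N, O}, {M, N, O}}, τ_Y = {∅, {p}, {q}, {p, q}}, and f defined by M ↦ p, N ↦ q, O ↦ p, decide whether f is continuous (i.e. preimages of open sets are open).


f IS continuous.

Compute f^{-1}(U) for each U ∈ τ_Y:
  U = ∅: f^{-1}(U) = ∅ ∈ τ_X ✓.
  U = {p}: f^{-1}(U) = {M, O} ∈ τ_X ✓.
  U = {q}: f^{-1}(U) = {N} ∈ τ_X ✓.
  U = {p, q}: f^{-1}(U) = {M, N, O} ∈ τ_X ✓.
Every preimage lies in τ_X, so f IS continuous.


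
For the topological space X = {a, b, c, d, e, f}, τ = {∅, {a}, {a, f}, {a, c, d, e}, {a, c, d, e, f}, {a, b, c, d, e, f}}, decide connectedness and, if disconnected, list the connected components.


(X, τ) is connected.

Find clopen sets (U ∈ τ with X ∖ U ∈ τ):
  U = ∅, X ∖ U = {a, b, c, d, e, f} — both open, so U is clopen.
  U = {a, b, c, d, e, f}, X ∖ U = ∅ — both open, so U is clopen.
Only trivial clopens (∅ and X) exist, so (X, τ) is connected.
Compute connected components by grouping points that agree on all clopens:
  component: {a, b, c, d, e, f}


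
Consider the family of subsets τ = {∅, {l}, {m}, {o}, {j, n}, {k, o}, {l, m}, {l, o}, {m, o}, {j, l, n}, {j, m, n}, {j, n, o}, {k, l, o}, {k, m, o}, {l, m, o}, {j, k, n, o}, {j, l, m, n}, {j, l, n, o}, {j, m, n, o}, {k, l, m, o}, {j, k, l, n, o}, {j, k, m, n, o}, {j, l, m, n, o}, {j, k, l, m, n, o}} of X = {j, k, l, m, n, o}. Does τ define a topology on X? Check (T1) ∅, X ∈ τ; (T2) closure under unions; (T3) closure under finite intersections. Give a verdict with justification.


τ IS a topology on X.

Axiom (T1): ∅ ∈ τ? Yes; X ∈ τ? Yes.
Axiom (T2/T3): check pairwise unions and intersections of members of τ.
All pairwise intersections and unions checked — each lies in τ. Therefore τ satisfies (T1), (T2), (T3): it IS a topology on X.


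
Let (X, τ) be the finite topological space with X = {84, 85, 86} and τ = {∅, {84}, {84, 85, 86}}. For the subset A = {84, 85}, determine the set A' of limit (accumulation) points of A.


A' = {85, 86}

For each x ∈ X, list the open sets U ∈ τ with x ∈ U, then check whether U ∩ (A ∖ {x}) ≠ ∅ for every such U.
  x = 84: open {84} ∋ x has {84} ∩ (A ∖ {84}) = ∅, so x is NOT a limit point.
  x = 85: opens ∋ x are {84, 85, 86}; each meets A ∖ {85}, so x IS a limit point.
  x = 86: opens ∋ x are {84, 85, 86}; each meets A ∖ {86}, so x IS a limit point.
Collecting: A' = {85, 86}.


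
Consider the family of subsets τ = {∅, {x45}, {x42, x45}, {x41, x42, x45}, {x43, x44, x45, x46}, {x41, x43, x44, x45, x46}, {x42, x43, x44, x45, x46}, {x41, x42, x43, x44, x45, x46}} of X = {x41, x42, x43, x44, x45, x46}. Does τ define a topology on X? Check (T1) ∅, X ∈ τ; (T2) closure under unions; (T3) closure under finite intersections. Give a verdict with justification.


τ is NOT a topology on X.

Axiom (T1): ∅ ∈ τ? Yes; X ∈ τ? Yes.
Axiom (T2/T3): check pairwise unions and intersections of members of τ.
Counterexample for (T3): {x41, x42, x45} ∩ {x41, x43, x44, x45, x46} = {x41, x45} ∉ τ. Therefore τ is NOT a topology.


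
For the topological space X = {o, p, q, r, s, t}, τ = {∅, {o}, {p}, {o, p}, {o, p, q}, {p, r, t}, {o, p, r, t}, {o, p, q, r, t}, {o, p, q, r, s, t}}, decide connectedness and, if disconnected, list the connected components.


(X, τ) is connected.

Find clopen sets (U ∈ τ with X ∖ U ∈ τ):
  U = ∅, X ∖ U = {o, p, q, r, s, t} — both open, so U is clopen.
  U = {o, p, q, r, s, t}, X ∖ U = ∅ — both open, so U is clopen.
Only trivial clopens (∅ and X) exist, so (X, τ) is connected.
Compute connected components by grouping points that agree on all clopens:
  component: {o, p, q, r, s, t}


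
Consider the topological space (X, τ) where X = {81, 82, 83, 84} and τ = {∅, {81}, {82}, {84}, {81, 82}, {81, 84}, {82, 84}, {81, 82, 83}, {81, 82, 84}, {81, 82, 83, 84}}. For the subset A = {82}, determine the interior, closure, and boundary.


int(A) = {82}, cl(A) = {82, 83}, ∂A = {83}.

Closed sets in (X, τ) are complements of opens:
  closed(X, τ) = {∅, {83}, {84}, {81, 83}, {82, 83}, {83, 84}, {81, 82, 83}, {81, 83, 84}, {82, 83, 84}, {81, 82, 83, 84}}.
int(A) = ⋃ {U ∈ τ : U ⊆ A}. Opens contained in A: ∅, {82}.
Taking the union of these: int(A) = {82}.
cl(A) = ⋂ {C closed : A ⊆ C}. Closed sets containing A: {82, 83}, {81, 82, 83}, {82, 83, 84}, {81, 82, 83, 84}.
Intersecting these: cl(A) = {82, 83}.
∂A = cl(A) ∖ int(A) = {82, 83} ∖ {82} = {83}.


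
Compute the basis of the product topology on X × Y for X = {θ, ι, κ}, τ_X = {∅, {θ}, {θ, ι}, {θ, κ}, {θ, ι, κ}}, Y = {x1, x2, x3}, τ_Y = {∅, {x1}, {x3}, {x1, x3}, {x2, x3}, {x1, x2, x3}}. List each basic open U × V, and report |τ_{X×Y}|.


Basis B = {∅ × ∅, {θ} × {x1}, {θ} × {x3}, {θ} × {x1, x3}, {θ, ι} × {x1}, {θ, κ} × {x1}, {θ} × {x2, x3}, {θ, ι} × {x3}, {θ, κ} × {x3}, {θ} × {x1, x2, x3}, {θ, ι, κ} × {x1}, {θ, ι, κ} × {x3}, {θ, ι} × {x1, x3}, {θ, κ} × {x1, x3}, {θ, ι} × {x2, x3}, {θ, κ} × {x2, x3}, {θ, ι} × {x1, x2, x3}, {θ, κ} × {x1, x2, x3}, {θ, ι, κ} × {x1, x3}, {θ, ι, κ} × {x2, x3}, {θ, ι, κ} × {x1, x2, x3}}; |τ_{X×Y}| = 70.

Enumerate products U × V with U ∈ τ_X, V ∈ τ_Y (deduplicated):
  ∅ × ∅ = {} (∅)
  {θ} × {x1} = {(θ,x1)}
  {θ} × {x3} = {(θ,x3)}
  {θ} × {x1, x3} = {(θ,x1), (θ,x3)}
  {θ, ι} × {x1} = {(θ,x1), (ι,x1)}
  {θ, κ} × {x1} = {(θ,x1), (κ,x1)}
  {θ} × {x2, x3} = {(θ,x2), (θ,x3)}
  {θ, ι} × {x3} = {(θ,x3), (ι,x3)}
  {θ, κ} × {x3} = {(θ,x3), (κ,x3)}
  {θ} × {x1, x2, x3} = {(θ,x1), (θ,x2), (θ,x3)}
  {θ, ι, κ} × {x1} = {(θ,x1), (ι,x1), (κ,x1)}
  {θ, ι, κ} × {x3} = {(θ,x3), (ι,x3), (κ,x3)}
  {θ, ι} × {x1, x3} = {(θ,x1), (θ,x3), (ι,x1), (ι,x3)}
  {θ, κ} × {x1, x3} = {(θ,x1), (θ,x3), (κ,x1), (κ,x3)}
  {θ, ι} × {x2, x3} = {(θ,x2), (θ,x3), (ι,x2), (ι,x3)}
  {θ, κ} × {x2, x3} = {(θ,x2), (θ,x3), (κ,x2), (κ,x3)}
  {θ, ι} × {x1, x2, x3} = {(θ,x1), (θ,x2), (θ,x3), (ι,x1), (ι,x2), (ι,x3)}
  {θ, κ} × {x1, x2, x3} = {(θ,x1), (θ,x2), (θ,x3), (κ,x1), (κ,x2), (κ,x3)}
  {θ, ι, κ} × {x1, x3} = {(θ,x1), (θ,x3), (ι,x1), (ι,x3), (κ,x1), (κ,x3)}
  {θ, ι, κ} × {x2, x3} = {(θ,x2), (θ,x3), (ι,x2), (ι,x3), (κ,x2), (κ,x3)}
  {θ, ι, κ} × {x1, x2, x3} = {(θ,x1), (θ,x2), (θ,x3), (ι,x1), (ι,x2), (ι,x3), (κ,x1), (κ,x2), (κ,x3)}
These 21 distinct sets form the basis B.
Close under arbitrary unions to get τ_{X×Y}; counting gives |τ_{X×Y}| = 70.


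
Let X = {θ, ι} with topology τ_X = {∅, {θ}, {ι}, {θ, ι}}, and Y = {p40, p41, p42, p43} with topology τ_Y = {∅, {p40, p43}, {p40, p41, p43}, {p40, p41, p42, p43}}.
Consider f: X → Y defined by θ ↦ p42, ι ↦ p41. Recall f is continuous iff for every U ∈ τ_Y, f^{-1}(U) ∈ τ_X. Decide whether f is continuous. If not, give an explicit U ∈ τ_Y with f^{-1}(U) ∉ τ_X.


f IS continuous.

Compute f^{-1}(U) for each U ∈ τ_Y:
  U = ∅: f^{-1}(U) = ∅ ∈ τ_X ✓.
  U = {p40, p43}: f^{-1}(U) = ∅ ∈ τ_X ✓.
  U = {p40, p41, p43}: f^{-1}(U) = {ι} ∈ τ_X ✓.
  U = {p40, p41, p42, p43}: f^{-1}(U) = {θ, ι} ∈ τ_X ✓.
Every preimage lies in τ_X, so f IS continuous.


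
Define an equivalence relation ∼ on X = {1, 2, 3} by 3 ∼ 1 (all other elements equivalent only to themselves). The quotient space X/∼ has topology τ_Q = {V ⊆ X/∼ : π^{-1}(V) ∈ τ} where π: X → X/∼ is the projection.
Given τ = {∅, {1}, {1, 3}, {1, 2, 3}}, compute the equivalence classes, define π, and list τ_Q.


X/∼ = {[1=3], [2]}; |τ_Q| = 3.

Equivalence classes: [1=3], [2].
Quotient map π: X → X/∼ sends 1 ↦ [1=3], 2 ↦ [2], 3 ↦ [1=3].
For each subset V ⊆ X/∼, compute π^{-1}(V) ⊆ X and check whether π^{-1}(V) ∈ τ. V is open in τ_Q iff π^{-1}(V) ∈ τ.
  V = {}: π^{-1}(V) = ∅ ∈ τ ✓.
  V = {[1=3]}: π^{-1}(V) = {1, 3} ∈ τ ✓.
  V = {[2]}: π^{-1}(V) = {2} ∉ τ ✗.
  V = {[1=3], [2]}: π^{-1}(V) = {1, 2, 3} ∈ τ ✓.
Open sets in the quotient: τ_Q = {{}, {[1=3]}, {[1=3], [2]}} (3 elements).


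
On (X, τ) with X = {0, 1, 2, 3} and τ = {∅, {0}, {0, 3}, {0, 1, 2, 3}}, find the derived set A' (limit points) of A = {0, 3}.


A' = {1, 2, 3}

For each x ∈ X, list the open sets U ∈ τ with x ∈ U, then check whether U ∩ (A ∖ {x}) ≠ ∅ for every such U.
  x = 0: open {0} ∋ x has {0} ∩ (A ∖ {0}) = ∅, so x is NOT a limit point.
  x = 1: opens ∋ x are {0, 1, 2, 3}; each meets A ∖ {1}, so x IS a limit point.
  x = 2: opens ∋ x are {0, 1, 2, 3}; each meets A ∖ {2}, so x IS a limit point.
  x = 3: opens ∋ x are {0, 3}, {0, 1, 2, 3}; each meets A ∖ {3}, so x IS a limit point.
Collecting: A' = {1, 2, 3}.


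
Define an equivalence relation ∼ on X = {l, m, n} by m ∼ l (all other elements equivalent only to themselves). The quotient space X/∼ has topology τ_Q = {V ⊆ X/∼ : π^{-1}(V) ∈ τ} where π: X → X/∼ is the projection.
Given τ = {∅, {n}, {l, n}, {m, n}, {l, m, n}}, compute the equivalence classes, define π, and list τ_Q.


X/∼ = {[l=m], [n]}; |τ_Q| = 3.

Equivalence classes: [l=m], [n].
Quotient map π: X → X/∼ sends l ↦ [l=m], m ↦ [l=m], n ↦ [n].
For each subset V ⊆ X/∼, compute π^{-1}(V) ⊆ X and check whether π^{-1}(V) ∈ τ. V is open in τ_Q iff π^{-1}(V) ∈ τ.
  V = {}: π^{-1}(V) = ∅ ∈ τ ✓.
  V = {[l=m]}: π^{-1}(V) = {l, m} ∉ τ ✗.
  V = {[n]}: π^{-1}(V) = {n} ∈ τ ✓.
  V = {[l=m], [n]}: π^{-1}(V) = {l, m, n} ∈ τ ✓.
Open sets in the quotient: τ_Q = {{}, {[n]}, {[l=m], [n]}} (3 elements).


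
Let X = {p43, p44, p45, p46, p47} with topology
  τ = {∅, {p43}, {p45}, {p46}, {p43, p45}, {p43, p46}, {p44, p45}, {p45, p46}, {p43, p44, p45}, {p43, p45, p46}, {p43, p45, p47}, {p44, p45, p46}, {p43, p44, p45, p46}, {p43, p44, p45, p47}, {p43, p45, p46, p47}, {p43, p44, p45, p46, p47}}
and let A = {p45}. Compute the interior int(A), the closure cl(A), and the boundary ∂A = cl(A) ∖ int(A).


int(A) = {p45}, cl(A) = {p44, p45, p47}, ∂A = {p44, p47}.

Closed sets in (X, τ) are complements of opens:
  closed(X, τ) = {∅, {p44}, {p46}, {p47}, {p43, p47}, {p44, p46}, {p44, p47}, {p46, p47}, {p43, p44, p47}, {p43, p46, p47}, {p44, p45, p47}, {p44, p46, p47}, {p43, p44, p45, p47}, {p43, p44, p46, p47}, {p44, p45, p46, p47}, {p43, p44, p45, p46, p47}}.
int(A) = ⋃ {U ∈ τ : U ⊆ A}. Opens contained in A: ∅, {p45}.
Taking the union of these: int(A) = {p45}.
cl(A) = ⋂ {C closed : A ⊆ C}. Closed sets containing A: {p44, p45, p47}, {p43, p44, p45, p47}, {p44, p45, p46, p47}, {p43, p44, p45, p46, p47}.
Intersecting these: cl(A) = {p44, p45, p47}.
∂A = cl(A) ∖ int(A) = {p44, p45, p47} ∖ {p45} = {p44, p47}.


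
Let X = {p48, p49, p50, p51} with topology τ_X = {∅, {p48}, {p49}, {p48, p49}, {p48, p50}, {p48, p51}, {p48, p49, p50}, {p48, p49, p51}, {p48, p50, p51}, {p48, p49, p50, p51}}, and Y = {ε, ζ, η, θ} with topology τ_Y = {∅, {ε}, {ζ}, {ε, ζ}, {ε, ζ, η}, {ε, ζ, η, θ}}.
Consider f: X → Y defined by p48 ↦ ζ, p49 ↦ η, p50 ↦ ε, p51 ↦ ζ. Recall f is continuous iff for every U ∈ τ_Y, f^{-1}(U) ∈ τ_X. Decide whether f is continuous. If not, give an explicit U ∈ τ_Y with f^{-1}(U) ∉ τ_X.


f is NOT continuous.

Compute f^{-1}(U) for each U ∈ τ_Y:
  U = ∅: f^{-1}(U) = ∅ ∈ τ_X ✓.
  U = {ε}: f^{-1}(U) = {p50} ∉ τ_X ✗.
  U = {ζ}: f^{-1}(U) = {p48, p51} ∈ τ_X ✓.
  U = {ε, ζ}: f^{-1}(U) = {p48, p50, p51} ∈ τ_X ✓.
  U = {ε, ζ, η}: f^{-1}(U) = {p48, p49, p50, p51} ∈ τ_X ✓.
  U = {ε, ζ, η, θ}: f^{-1}(U) = {p48, p49, p50, p51} ∈ τ_X ✓.
Found U = {ε} with f^{-1}(U) = {p50} not in τ_X. Therefore f is NOT continuous.


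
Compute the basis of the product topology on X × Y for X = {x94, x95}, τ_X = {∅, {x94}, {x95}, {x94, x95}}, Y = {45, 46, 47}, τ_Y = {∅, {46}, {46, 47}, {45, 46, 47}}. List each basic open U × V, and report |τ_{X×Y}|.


Basis B = {∅ × ∅, {x94} × {46}, {x95} × {46}, {x94} × {46, 47}, {x94, x95} × {46}, {x95} × {46, 47}, {x94} × {45, 46, 47}, {x95} × {45, 46, 47}, {x94, x95} × {46, 47}, {x94, x95} × {45, 46, 47}}; |τ_{X×Y}| = 16.

Enumerate products U × V with U ∈ τ_X, V ∈ τ_Y (deduplicated):
  ∅ × ∅ = {} (∅)
  {x94} × {46} = {(x94,46)}
  {x95} × {46} = {(x95,46)}
  {x94} × {46, 47} = {(x94,46), (x94,47)}
  {x94, x95} × {46} = {(x94,46), (x95,46)}
  {x95} × {46, 47} = {(x95,46), (x95,47)}
  {x94} × {45, 46, 47} = {(x94,45), (x94,46), (x94,47)}
  {x95} × {45, 46, 47} = {(x95,45), (x95,46), (x95,47)}
  {x94, x95} × {46, 47} = {(x94,46), (x94,47), (x95,46), (x95,47)}
  {x94, x95} × {45, 46, 47} = {(x94,45), (x94,46), (x94,47), (x95,45), (x95,46), (x95,47)}
These 10 distinct sets form the basis B.
Close under arbitrary unions to get τ_{X×Y}; counting gives |τ_{X×Y}| = 16.


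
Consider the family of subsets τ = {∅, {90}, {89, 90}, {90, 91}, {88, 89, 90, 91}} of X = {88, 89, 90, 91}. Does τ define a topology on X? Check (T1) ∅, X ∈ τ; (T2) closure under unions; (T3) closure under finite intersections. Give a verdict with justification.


τ is NOT a topology on X.

Axiom (T1): ∅ ∈ τ? Yes; X ∈ τ? Yes.
Axiom (T2/T3): check pairwise unions and intersections of members of τ.
Counterexample for (T2): {89, 90} ∪ {90, 91} = {89, 90, 91} ∉ τ. Therefore τ is NOT a topology.


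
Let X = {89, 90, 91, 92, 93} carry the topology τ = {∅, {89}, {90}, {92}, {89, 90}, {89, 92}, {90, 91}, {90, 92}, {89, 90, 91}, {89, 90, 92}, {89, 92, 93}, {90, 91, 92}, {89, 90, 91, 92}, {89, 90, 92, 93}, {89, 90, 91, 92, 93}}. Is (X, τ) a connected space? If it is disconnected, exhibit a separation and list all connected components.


(X, τ) is disconnected; components = [{90, 91}, {89, 92, 93}].

Find clopen sets (U ∈ τ with X ∖ U ∈ τ):
  U = ∅, X ∖ U = {89, 90, 91, 92, 93} — both open, so U is clopen.
  U = {90, 91}, X ∖ U = {89, 92, 93} — both open, so U is clopen.
  U = {89, 92, 93}, X ∖ U = {90, 91} — both open, so U is clopen.
  U = {89, 90, 91, 92, 93}, X ∖ U = ∅ — both open, so U is clopen.
Nontrivial clopen(s) exist: e.g. {90, 91}. So (X, τ) is disconnected.
Compute connected components by grouping points that agree on all clopens:
  component: {90, 91}
  component: {89, 92, 93}


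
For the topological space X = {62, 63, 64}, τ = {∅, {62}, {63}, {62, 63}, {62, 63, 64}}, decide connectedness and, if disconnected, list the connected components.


(X, τ) is connected.

Find clopen sets (U ∈ τ with X ∖ U ∈ τ):
  U = ∅, X ∖ U = {62, 63, 64} — both open, so U is clopen.
  U = {62, 63, 64}, X ∖ U = ∅ — both open, so U is clopen.
Only trivial clopens (∅ and X) exist, so (X, τ) is connected.
Compute connected components by grouping points that agree on all clopens:
  component: {62, 63, 64}


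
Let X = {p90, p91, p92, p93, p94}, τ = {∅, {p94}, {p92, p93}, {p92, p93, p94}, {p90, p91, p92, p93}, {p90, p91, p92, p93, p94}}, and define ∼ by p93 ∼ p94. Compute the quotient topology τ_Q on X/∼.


X/∼ = {[p90], [p91], [p92], [p93=p94]}; |τ_Q| = 3.

Equivalence classes: [p90], [p91], [p92], [p93=p94].
Quotient map π: X → X/∼ sends p90 ↦ [p90], p91 ↦ [p91], p92 ↦ [p92], p93 ↦ [p93=p94], p94 ↦ [p93=p94].
For each subset V ⊆ X/∼, compute π^{-1}(V) ⊆ X and check whether π^{-1}(V) ∈ τ. V is open in τ_Q iff π^{-1}(V) ∈ τ.
  V = {}: π^{-1}(V) = ∅ ∈ τ ✓.
  V = {[p90]}: π^{-1}(V) = {p90} ∉ τ ✗.
  V = {[p91]}: π^{-1}(V) = {p91} ∉ τ ✗.
  V = {[p90], [p91]}: π^{-1}(V) = {p90, p91} ∉ τ ✗.
  V = {[p92]}: π^{-1}(V) = {p92} ∉ τ ✗.
  V = {[p90], [p92]}: π^{-1}(V) = {p90, p92} ∉ τ ✗.
  V = {[p91], [p92]}: π^{-1}(V) = {p91, p92} ∉ τ ✗.
  V = {[p90], [p91], [p92]}: π^{-1}(V) = {p90, p91, p92} ∉ τ ✗.
  V = {[p93=p94]}: π^{-1}(V) = {p93, p94} ∉ τ ✗.
  V = {[p90], [p93=p94]}: π^{-1}(V) = {p90, p93, p94} ∉ τ ✗.
  V = {[p91], [p93=p94]}: π^{-1}(V) = {p91, p93, p94} ∉ τ ✗.
  V = {[p90], [p91], [p93=p94]}: π^{-1}(V) = {p90, p91, p93, p94} ∉ τ ✗.
  V = {[p92], [p93=p94]}: π^{-1}(V) = {p92, p93, p94} ∈ τ ✓.
  V = {[p90], [p92], [p93=p94]}: π^{-1}(V) = {p90, p92, p93, p94} ∉ τ ✗.
  V = {[p91], [p92], [p93=p94]}: π^{-1}(V) = {p91, p92, p93, p94} ∉ τ ✗.
  V = {[p90], [p91], [p92], [p93=p94]}: π^{-1}(V) = {p90, p91, p92, p93, p94} ∈ τ ✓.
Open sets in the quotient: τ_Q = {{}, {[p92], [p93=p94]}, {[p90], [p91], [p92], [p93=p94]}} (3 elements).


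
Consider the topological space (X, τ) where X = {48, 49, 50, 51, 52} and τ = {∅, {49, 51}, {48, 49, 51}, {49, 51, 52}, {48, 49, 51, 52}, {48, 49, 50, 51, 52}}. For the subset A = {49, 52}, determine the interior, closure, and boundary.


int(A) = ∅, cl(A) = {48, 49, 50, 51, 52}, ∂A = {48, 49, 50, 51, 52}.

Closed sets in (X, τ) are complements of opens:
  closed(X, τ) = {∅, {50}, {48, 50}, {50, 52}, {48, 50, 52}, {48, 49, 50, 51, 52}}.
int(A) = ⋃ {U ∈ τ : U ⊆ A}. Opens contained in A: ∅.
Taking the union of these: int(A) = ∅.
cl(A) = ⋂ {C closed : A ⊆ C}. Closed sets containing A: {48, 49, 50, 51, 52}.
Intersecting these: cl(A) = {48, 49, 50, 51, 52}.
∂A = cl(A) ∖ int(A) = {48, 49, 50, 51, 52} ∖ ∅ = {48, 49, 50, 51, 52}.


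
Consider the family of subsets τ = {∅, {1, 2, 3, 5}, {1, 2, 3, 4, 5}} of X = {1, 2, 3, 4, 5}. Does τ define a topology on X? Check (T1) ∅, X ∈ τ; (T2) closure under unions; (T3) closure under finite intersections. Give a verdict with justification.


τ IS a topology on X.

Axiom (T1): ∅ ∈ τ? Yes; X ∈ τ? Yes.
Axiom (T2/T3): check pairwise unions and intersections of members of τ.
All pairwise intersections and unions checked — each lies in τ. Therefore τ satisfies (T1), (T2), (T3): it IS a topology on X.


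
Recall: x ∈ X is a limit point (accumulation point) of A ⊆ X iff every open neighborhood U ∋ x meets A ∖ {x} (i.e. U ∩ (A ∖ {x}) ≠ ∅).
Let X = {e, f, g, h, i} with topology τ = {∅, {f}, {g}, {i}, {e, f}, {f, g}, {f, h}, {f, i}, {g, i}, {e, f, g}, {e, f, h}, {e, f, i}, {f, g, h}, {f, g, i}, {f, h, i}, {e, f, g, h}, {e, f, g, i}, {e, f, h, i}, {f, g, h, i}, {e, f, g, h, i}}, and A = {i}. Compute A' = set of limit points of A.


A' = ∅

For each x ∈ X, list the open sets U ∈ τ with x ∈ U, then check whether U ∩ (A ∖ {x}) ≠ ∅ for every such U.
  x = e: open {e, f} ∋ x has {e, f} ∩ (A ∖ {e}) = ∅, so x is NOT a limit point.
  x = f: open {f} ∋ x has {f} ∩ (A ∖ {f}) = ∅, so x is NOT a limit point.
  x = g: open {g} ∋ x has {g} ∩ (A ∖ {g}) = ∅, so x is NOT a limit point.
  x = h: open {f, h} ∋ x has {f, h} ∩ (A ∖ {h}) = ∅, so x is NOT a limit point.
  x = i: open {i} ∋ x has {i} ∩ (A ∖ {i}) = ∅, so x is NOT a limit point.
Collecting: A' = ∅.


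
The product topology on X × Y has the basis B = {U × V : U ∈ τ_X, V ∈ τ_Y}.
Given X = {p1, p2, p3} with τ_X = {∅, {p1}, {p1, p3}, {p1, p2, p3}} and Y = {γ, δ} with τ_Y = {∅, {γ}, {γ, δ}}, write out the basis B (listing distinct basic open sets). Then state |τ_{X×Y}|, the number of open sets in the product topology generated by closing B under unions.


Basis B = {∅ × ∅, {p1} × {γ}, {p1} × {γ, δ}, {p1, p3} × {γ}, {p1, p2, p3} × {γ}, {p1, p3} × {γ, δ}, {p1, p2, p3} × {γ, δ}}; |τ_{X×Y}| = 10.

Enumerate products U × V with U ∈ τ_X, V ∈ τ_Y (deduplicated):
  ∅ × ∅ = {} (∅)
  {p1} × {γ} = {(p1,γ)}
  {p1} × {γ, δ} = {(p1,γ), (p1,δ)}
  {p1, p3} × {γ} = {(p1,γ), (p3,γ)}
  {p1, p2, p3} × {γ} = {(p1,γ), (p2,γ), (p3,γ)}
  {p1, p3} × {γ, δ} = {(p1,γ), (p1,δ), (p3,γ), (p3,δ)}
  {p1, p2, p3} × {γ, δ} = {(p1,γ), (p1,δ), (p2,γ), (p2,δ), (p3,γ), (p3,δ)}
These 7 distinct sets form the basis B.
Close under arbitrary unions to get τ_{X×Y}; counting gives |τ_{X×Y}| = 10.


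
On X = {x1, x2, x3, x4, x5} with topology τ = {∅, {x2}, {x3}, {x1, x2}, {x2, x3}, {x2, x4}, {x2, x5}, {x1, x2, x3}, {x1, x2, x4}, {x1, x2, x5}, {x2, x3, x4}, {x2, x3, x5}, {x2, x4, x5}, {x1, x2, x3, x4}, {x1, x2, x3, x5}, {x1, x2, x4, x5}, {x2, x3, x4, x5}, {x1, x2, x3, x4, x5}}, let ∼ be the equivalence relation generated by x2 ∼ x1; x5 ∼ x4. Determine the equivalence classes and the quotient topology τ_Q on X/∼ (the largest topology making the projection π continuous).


X/∼ = {[x1=x2], [x3], [x4=x5]}; |τ_Q| = 6.

Equivalence classes: [x1=x2], [x3], [x4=x5].
Quotient map π: X → X/∼ sends x1 ↦ [x1=x2], x2 ↦ [x1=x2], x3 ↦ [x3], x4 ↦ [x4=x5], x5 ↦ [x4=x5].
For each subset V ⊆ X/∼, compute π^{-1}(V) ⊆ X and check whether π^{-1}(V) ∈ τ. V is open in τ_Q iff π^{-1}(V) ∈ τ.
  V = {}: π^{-1}(V) = ∅ ∈ τ ✓.
  V = {[x1=x2]}: π^{-1}(V) = {x1, x2} ∈ τ ✓.
  V = {[x3]}: π^{-1}(V) = {x3} ∈ τ ✓.
  V = {[x1=x2], [x3]}: π^{-1}(V) = {x1, x2, x3} ∈ τ ✓.
  V = {[x4=x5]}: π^{-1}(V) = {x4, x5} ∉ τ ✗.
  V = {[x1=x2], [x4=x5]}: π^{-1}(V) = {x1, x2, x4, x5} ∈ τ ✓.
  V = {[x3], [x4=x5]}: π^{-1}(V) = {x3, x4, x5} ∉ τ ✗.
  V = {[x1=x2], [x3], [x4=x5]}: π^{-1}(V) = {x1, x2, x3, x4, x5} ∈ τ ✓.
Open sets in the quotient: τ_Q = {{}, {[x1=x2]}, {[x3]}, {[x1=x2], [x3]}, {[x1=x2], [x4=x5]}, {[x1=x2], [x3], [x4=x5]}} (6 elements).


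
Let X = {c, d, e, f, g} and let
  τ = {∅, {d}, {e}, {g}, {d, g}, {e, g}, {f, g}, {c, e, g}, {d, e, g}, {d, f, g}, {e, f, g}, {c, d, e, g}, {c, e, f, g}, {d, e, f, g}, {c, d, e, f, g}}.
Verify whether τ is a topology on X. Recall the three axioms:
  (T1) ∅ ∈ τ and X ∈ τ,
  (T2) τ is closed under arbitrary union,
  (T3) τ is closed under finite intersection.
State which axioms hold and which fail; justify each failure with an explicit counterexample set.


τ is NOT a topology on X.

Axiom (T1): ∅ ∈ τ? Yes; X ∈ τ? Yes.
Axiom (T2/T3): check pairwise unions and intersections of members of τ.
Counterexample for (T2): {d} ∪ {e} = {d, e} ∉ τ. Therefore τ is NOT a topology.


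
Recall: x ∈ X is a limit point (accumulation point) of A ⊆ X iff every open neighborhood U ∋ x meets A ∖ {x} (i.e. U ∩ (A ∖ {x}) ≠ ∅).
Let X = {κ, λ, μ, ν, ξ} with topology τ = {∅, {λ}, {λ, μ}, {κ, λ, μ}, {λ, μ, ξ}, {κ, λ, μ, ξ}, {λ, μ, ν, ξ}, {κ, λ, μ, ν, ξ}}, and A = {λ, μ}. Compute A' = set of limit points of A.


A' = {κ, μ, ν, ξ}

For each x ∈ X, list the open sets U ∈ τ with x ∈ U, then check whether U ∩ (A ∖ {x}) ≠ ∅ for every such U.
  x = κ: opens ∋ x are {κ, λ, μ}, {κ, λ, μ, ξ}, {κ, λ, μ, ν, ξ}; each meets A ∖ {κ}, so x IS a limit point.
  x = λ: open {λ} ∋ x has {λ} ∩ (A ∖ {λ}) = ∅, so x is NOT a limit point.
  x = μ: opens ∋ x are {λ, μ}, {κ, λ, μ}, {λ, μ, ξ}, {κ, λ, μ, ξ}, {λ, μ, ν, ξ}, {κ, λ, μ, ν, ξ}; each meets A ∖ {μ}, so x IS a limit point.
  x = ν: opens ∋ x are {λ, μ, ν, ξ}, {κ, λ, μ, ν, ξ}; each meets A ∖ {ν}, so x IS a limit point.
  x = ξ: opens ∋ x are {λ, μ, ξ}, {κ, λ, μ, ξ}, {λ, μ, ν, ξ}, {κ, λ, μ, ν, ξ}; each meets A ∖ {ξ}, so x IS a limit point.
Collecting: A' = {κ, μ, ν, ξ}.


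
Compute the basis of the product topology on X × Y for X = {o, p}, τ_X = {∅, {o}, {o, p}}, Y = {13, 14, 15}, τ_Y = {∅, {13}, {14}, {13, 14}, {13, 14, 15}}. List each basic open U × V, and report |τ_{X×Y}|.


Basis B = {∅ × ∅, {o} × {13}, {o} × {14}, {o} × {13, 14}, {o, p} × {13}, {o, p} × {14}, {o} × {13, 14, 15}, {o, p} × {13, 14}, {o, p} × {13, 14, 15}}; |τ_{X×Y}| = 14.

Enumerate products U × V with U ∈ τ_X, V ∈ τ_Y (deduplicated):
  ∅ × ∅ = {} (∅)
  {o} × {13} = {(o,13)}
  {o} × {14} = {(o,14)}
  {o} × {13, 14} = {(o,13), (o,14)}
  {o, p} × {13} = {(o,13), (p,13)}
  {o, p} × {14} = {(o,14), (p,14)}
  {o} × {13, 14, 15} = {(o,13), (o,14), (o,15)}
  {o, p} × {13, 14} = {(o,13), (o,14), (p,13), (p,14)}
  {o, p} × {13, 14, 15} = {(o,13), (o,14), (o,15), (p,13), (p,14), (p,15)}
These 9 distinct sets form the basis B.
Close under arbitrary unions to get τ_{X×Y}; counting gives |τ_{X×Y}| = 14.


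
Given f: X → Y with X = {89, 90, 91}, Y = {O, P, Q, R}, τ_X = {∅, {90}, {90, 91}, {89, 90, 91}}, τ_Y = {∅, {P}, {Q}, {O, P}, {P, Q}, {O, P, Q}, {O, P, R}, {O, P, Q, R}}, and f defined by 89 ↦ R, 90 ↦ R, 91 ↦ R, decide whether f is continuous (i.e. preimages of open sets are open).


f IS continuous.

Compute f^{-1}(U) for each U ∈ τ_Y:
  U = ∅: f^{-1}(U) = ∅ ∈ τ_X ✓.
  U = {P}: f^{-1}(U) = ∅ ∈ τ_X ✓.
  U = {Q}: f^{-1}(U) = ∅ ∈ τ_X ✓.
  U = {O, P}: f^{-1}(U) = ∅ ∈ τ_X ✓.
  U = {P, Q}: f^{-1}(U) = ∅ ∈ τ_X ✓.
  U = {O, P, Q}: f^{-1}(U) = ∅ ∈ τ_X ✓.
  U = {O, P, R}: f^{-1}(U) = {89, 90, 91} ∈ τ_X ✓.
  U = {O, P, Q, R}: f^{-1}(U) = {89, 90, 91} ∈ τ_X ✓.
Every preimage lies in τ_X, so f IS continuous.


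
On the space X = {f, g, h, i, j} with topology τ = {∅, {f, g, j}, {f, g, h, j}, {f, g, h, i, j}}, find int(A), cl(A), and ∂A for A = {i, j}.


int(A) = ∅, cl(A) = {f, g, h, i, j}, ∂A = {f, g, h, i, j}.

Closed sets in (X, τ) are complements of opens:
  closed(X, τ) = {∅, {i}, {h, i}, {f, g, h, i, j}}.
int(A) = ⋃ {U ∈ τ : U ⊆ A}. Opens contained in A: ∅.
Taking the union of these: int(A) = ∅.
cl(A) = ⋂ {C closed : A ⊆ C}. Closed sets containing A: {f, g, h, i, j}.
Intersecting these: cl(A) = {f, g, h, i, j}.
∂A = cl(A) ∖ int(A) = {f, g, h, i, j} ∖ ∅ = {f, g, h, i, j}.


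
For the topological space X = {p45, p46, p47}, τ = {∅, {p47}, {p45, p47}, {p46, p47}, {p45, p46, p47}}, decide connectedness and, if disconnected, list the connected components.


(X, τ) is connected.

Find clopen sets (U ∈ τ with X ∖ U ∈ τ):
  U = ∅, X ∖ U = {p45, p46, p47} — both open, so U is clopen.
  U = {p45, p46, p47}, X ∖ U = ∅ — both open, so U is clopen.
Only trivial clopens (∅ and X) exist, so (X, τ) is connected.
Compute connected components by grouping points that agree on all clopens:
  component: {p45, p46, p47}


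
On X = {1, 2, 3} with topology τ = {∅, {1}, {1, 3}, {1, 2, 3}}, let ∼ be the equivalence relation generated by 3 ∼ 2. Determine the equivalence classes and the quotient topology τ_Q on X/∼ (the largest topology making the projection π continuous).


X/∼ = {[1], [2=3]}; |τ_Q| = 3.

Equivalence classes: [1], [2=3].
Quotient map π: X → X/∼ sends 1 ↦ [1], 2 ↦ [2=3], 3 ↦ [2=3].
For each subset V ⊆ X/∼, compute π^{-1}(V) ⊆ X and check whether π^{-1}(V) ∈ τ. V is open in τ_Q iff π^{-1}(V) ∈ τ.
  V = {}: π^{-1}(V) = ∅ ∈ τ ✓.
  V = {[1]}: π^{-1}(V) = {1} ∈ τ ✓.
  V = {[2=3]}: π^{-1}(V) = {2, 3} ∉ τ ✗.
  V = {[1], [2=3]}: π^{-1}(V) = {1, 2, 3} ∈ τ ✓.
Open sets in the quotient: τ_Q = {{}, {[1]}, {[1], [2=3]}} (3 elements).


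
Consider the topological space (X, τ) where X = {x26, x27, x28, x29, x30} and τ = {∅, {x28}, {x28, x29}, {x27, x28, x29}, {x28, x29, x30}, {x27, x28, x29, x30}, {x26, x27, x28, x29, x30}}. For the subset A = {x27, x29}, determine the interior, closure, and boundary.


int(A) = ∅, cl(A) = {x26, x27, x29, x30}, ∂A = {x26, x27, x29, x30}.

Closed sets in (X, τ) are complements of opens:
  closed(X, τ) = {∅, {x26}, {x26, x27}, {x26, x30}, {x26, x27, x30}, {x26, x27, x29, x30}, {x26, x27, x28, x29, x30}}.
int(A) = ⋃ {U ∈ τ : U ⊆ A}. Opens contained in A: ∅.
Taking the union of these: int(A) = ∅.
cl(A) = ⋂ {C closed : A ⊆ C}. Closed sets containing A: {x26, x27, x29, x30}, {x26, x27, x28, x29, x30}.
Intersecting these: cl(A) = {x26, x27, x29, x30}.
∂A = cl(A) ∖ int(A) = {x26, x27, x29, x30} ∖ ∅ = {x26, x27, x29, x30}.
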